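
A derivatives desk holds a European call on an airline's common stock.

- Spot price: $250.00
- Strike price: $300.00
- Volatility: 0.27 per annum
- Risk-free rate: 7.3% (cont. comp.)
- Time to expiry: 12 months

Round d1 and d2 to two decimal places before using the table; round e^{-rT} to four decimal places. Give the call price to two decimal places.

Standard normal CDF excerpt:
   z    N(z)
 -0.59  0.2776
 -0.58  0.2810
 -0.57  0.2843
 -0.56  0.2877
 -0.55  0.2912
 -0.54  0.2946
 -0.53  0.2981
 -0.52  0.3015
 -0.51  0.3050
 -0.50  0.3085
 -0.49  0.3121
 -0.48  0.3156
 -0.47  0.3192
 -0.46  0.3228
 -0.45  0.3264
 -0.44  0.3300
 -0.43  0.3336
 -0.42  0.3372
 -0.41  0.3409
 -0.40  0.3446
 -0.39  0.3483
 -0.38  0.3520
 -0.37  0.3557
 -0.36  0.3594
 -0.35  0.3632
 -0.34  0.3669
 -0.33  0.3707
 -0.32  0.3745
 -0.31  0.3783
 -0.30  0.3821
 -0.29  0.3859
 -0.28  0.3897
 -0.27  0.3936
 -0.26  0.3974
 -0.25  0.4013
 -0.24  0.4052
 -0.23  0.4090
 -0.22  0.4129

$16.24

σ√T = 0.27 × 1.0000 = 0.2700
d₁ = [ln(250/300) + (0.073 + 0.27²/2)·1] / 0.2700 = [-0.1823 + 0.1094] / 0.2700 = -0.2699 ≈ -0.27
d₂ = d₁ − σ√T = -0.2699 − 0.2700 = -0.5399 ≈ -0.54
exp(−rT) = exp(−0.073·1) = 0.9296
C = 250·N(-0.27) − 300·0.9296·N(-0.54) = 250·0.3936 − 300·0.9296·0.2946 = 98.4000 − 82.1580 = 16.2420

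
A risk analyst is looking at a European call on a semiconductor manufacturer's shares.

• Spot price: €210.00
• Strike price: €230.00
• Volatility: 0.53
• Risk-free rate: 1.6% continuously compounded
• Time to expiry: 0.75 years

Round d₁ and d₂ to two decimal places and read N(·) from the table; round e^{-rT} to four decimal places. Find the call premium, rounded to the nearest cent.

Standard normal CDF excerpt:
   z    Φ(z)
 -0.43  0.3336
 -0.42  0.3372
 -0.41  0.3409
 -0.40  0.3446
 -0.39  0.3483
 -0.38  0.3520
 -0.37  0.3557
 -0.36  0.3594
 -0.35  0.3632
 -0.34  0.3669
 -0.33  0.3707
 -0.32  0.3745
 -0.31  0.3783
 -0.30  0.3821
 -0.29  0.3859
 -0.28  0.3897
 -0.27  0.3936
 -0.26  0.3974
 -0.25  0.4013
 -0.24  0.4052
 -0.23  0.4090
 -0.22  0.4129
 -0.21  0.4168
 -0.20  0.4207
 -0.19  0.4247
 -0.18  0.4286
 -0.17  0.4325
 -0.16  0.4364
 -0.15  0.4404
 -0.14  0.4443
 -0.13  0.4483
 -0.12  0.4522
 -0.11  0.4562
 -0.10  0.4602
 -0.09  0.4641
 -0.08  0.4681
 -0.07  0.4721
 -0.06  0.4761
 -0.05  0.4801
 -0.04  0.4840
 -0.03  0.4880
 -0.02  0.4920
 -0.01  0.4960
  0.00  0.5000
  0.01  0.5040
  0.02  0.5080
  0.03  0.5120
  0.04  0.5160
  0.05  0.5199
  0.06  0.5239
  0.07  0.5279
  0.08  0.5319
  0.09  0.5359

σ√T = 0.53·√0.75 = 0.4590
d₁ = [ln(210/230) + (0.016 + 0.53²/2)·0.75] / 0.4590 = [-0.0910 + 0.1173] / 0.4590 = 0.0574 → 0.06
d₂ = d₁ − σ√T = 0.0574 − 0.4590 = -0.4016 → -0.40
exp(−rT) = exp(−0.016·0.75) = 0.9881
N(d₁) = N(0.06) = 0.5239;  N(d₂) = N(-0.40) = 0.3446
C = 210·0.5239 − 230·0.9881·0.3446 = 110.0190 − 78.3148 = 31.7042

€31.70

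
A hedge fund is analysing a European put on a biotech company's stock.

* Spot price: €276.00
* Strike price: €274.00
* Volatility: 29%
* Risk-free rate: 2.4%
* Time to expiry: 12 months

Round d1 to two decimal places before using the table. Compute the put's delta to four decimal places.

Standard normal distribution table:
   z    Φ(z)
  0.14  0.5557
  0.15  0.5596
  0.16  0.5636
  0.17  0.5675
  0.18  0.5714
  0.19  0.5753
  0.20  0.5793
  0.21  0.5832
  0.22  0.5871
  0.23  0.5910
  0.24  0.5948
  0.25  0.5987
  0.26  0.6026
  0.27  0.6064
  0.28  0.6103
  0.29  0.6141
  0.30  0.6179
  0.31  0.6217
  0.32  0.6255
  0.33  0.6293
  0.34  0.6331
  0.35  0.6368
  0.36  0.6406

-0.4013

σ√T = 0.29 × 1.0000 = 0.2900
d₁ = [ln(276/274) + (0.024 + ½·0.29²)·1] / (σ√T) = (0.0073 + 0.0660) / 0.2900 = 0.2528 ⇒ 0.25
N(d₁) = N(0.25) = 0.5987
Δ_put = N(d₁) − 1 = 0.5987 − 1 = -0.4013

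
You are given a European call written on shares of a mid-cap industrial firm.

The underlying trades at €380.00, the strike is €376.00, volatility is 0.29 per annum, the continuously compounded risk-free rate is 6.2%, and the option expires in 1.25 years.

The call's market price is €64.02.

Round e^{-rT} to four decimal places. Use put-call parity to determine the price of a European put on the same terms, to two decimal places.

e^(−rT) = e^(−0.062·1.25) = 0.9254
Put-call parity: C − P = S − K·e^(−rT) = 380 − 376·0.9254 = 380 − 347.9504 = 32.0496
P = C − (C − P) = 64.02 − (32.0496) = 31.9704

€31.97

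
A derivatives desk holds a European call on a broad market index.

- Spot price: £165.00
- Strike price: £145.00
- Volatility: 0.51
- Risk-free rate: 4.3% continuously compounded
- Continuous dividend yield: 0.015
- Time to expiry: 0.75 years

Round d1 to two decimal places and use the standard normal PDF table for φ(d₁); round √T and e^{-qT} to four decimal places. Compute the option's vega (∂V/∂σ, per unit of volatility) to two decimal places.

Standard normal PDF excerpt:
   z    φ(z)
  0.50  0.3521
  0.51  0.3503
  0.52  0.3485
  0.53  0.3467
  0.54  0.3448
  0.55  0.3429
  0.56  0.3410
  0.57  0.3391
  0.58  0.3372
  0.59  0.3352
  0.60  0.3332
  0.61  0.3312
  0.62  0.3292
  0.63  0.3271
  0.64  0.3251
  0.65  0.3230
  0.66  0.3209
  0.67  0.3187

σ√T = 0.51 × 0.8660 = 0.4417
d₁ = [ln(165/145) + (0.043 − 0.015 + 0.51²/2)·0.75] / 0.4417 = [0.1292 + 0.1185] / 0.4417 = 0.5609 ≈ 0.56
√T = √0.75 = 0.8660
φ(d₁) = φ(0.56) = 0.3410
e^(−qT) = e^(−0.015·0.75) = 0.9888
vega = S·e^(−qT)·φ(d₁)·√T = 165·0.9888·0.3410·0.8660 = 48.1798

48.18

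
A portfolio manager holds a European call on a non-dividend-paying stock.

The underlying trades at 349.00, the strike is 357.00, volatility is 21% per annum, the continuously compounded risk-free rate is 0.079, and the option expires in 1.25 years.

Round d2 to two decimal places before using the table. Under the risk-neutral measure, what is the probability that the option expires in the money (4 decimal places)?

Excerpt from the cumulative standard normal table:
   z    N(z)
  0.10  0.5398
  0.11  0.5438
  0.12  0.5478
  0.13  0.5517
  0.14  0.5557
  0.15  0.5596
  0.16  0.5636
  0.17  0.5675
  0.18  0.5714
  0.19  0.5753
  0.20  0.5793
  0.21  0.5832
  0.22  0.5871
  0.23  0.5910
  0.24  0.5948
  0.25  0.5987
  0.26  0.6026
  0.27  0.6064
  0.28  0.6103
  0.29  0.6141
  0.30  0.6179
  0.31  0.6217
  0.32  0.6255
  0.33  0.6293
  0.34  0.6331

0.5832

σ√T = 0.21·√1.25 = 0.2348
d₁ = [ln(349/357) + (0.079 + 0.21²/2)·1.25] / 0.2348 = [-0.0227 + 0.1263] / 0.2348 = 0.4415 → 0.44
d₂ = d₁ − σ√T = 0.4415 − 0.2348 = 0.2067 → 0.21
Risk-neutral Pr[S_T > K] = N(d₂) = N(0.21) = 0.5832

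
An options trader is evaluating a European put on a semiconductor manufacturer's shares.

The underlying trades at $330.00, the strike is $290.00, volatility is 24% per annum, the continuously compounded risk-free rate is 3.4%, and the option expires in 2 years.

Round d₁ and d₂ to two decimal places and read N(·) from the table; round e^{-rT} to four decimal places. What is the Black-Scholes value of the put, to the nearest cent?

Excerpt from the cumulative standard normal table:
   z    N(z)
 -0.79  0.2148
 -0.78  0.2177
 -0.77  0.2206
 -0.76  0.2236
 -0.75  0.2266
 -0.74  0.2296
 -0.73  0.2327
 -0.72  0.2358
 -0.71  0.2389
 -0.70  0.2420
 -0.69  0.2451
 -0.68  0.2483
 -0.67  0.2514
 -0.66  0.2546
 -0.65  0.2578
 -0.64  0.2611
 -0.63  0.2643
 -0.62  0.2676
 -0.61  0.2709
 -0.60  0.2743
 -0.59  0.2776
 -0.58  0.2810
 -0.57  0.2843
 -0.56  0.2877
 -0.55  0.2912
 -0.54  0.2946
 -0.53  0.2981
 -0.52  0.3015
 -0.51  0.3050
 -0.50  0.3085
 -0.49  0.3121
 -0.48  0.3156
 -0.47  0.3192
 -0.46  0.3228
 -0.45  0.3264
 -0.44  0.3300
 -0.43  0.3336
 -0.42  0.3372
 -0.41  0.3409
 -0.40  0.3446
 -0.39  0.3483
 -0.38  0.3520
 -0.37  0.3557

$17.59

σ√T = 0.24 × 1.4142 = 0.3394
d₁ = [ln(330/290) + (0.034 + 0.24²/2)·2] / 0.3394 = [0.1292 + 0.1256] / 0.3394 = 0.7507 ≈ 0.75
d₂ = d₁ − σ√T = 0.7507 − 0.3394 = 0.4113 ≈ 0.41
e^(−rT) = e^(−0.034·2) = 0.9343
N(−d₂) = N(-0.41) = 0.3409;  N(−d₁) = N(-0.75) = 0.2266
P = 290·0.9343·0.3409 − 330·0.2266 = 92.3658 − 74.7780 = 17.5878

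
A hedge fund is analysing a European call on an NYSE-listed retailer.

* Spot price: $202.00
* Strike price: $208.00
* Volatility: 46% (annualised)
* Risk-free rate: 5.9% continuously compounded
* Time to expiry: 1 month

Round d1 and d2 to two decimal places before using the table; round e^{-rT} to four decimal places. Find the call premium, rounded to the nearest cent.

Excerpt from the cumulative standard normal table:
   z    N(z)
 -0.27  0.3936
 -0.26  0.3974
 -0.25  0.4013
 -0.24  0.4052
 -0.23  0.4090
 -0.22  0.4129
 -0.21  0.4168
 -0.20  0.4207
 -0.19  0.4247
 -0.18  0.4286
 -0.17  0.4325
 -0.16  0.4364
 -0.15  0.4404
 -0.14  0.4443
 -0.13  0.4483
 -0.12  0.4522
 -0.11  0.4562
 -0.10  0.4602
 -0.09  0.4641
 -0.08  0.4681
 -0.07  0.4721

$8.28

σ√T = 0.46 × 0.2887 = 0.1328
ln(S/K) + (r + σ²/2)T = ln(202/208) + (0.059 + 0.46²/2)·0.08333 = -0.0293 + 0.0137 = -0.0155
d₁ = -0.0155 / 0.1328 = -0.1170 → -0.12
d₂ = d₁ − σ√T = -0.1170 − 0.1328 = -0.2498 → -0.25
e^(−rT) = e^(−0.059·0.08333) = 0.9951
N(d₁) = N(-0.12) = 0.4522;  N(d₂) = N(-0.25) = 0.4013
C = 202·0.4522 − 208·0.9951·0.4013 = 91.3444 − 83.0614 = 8.2830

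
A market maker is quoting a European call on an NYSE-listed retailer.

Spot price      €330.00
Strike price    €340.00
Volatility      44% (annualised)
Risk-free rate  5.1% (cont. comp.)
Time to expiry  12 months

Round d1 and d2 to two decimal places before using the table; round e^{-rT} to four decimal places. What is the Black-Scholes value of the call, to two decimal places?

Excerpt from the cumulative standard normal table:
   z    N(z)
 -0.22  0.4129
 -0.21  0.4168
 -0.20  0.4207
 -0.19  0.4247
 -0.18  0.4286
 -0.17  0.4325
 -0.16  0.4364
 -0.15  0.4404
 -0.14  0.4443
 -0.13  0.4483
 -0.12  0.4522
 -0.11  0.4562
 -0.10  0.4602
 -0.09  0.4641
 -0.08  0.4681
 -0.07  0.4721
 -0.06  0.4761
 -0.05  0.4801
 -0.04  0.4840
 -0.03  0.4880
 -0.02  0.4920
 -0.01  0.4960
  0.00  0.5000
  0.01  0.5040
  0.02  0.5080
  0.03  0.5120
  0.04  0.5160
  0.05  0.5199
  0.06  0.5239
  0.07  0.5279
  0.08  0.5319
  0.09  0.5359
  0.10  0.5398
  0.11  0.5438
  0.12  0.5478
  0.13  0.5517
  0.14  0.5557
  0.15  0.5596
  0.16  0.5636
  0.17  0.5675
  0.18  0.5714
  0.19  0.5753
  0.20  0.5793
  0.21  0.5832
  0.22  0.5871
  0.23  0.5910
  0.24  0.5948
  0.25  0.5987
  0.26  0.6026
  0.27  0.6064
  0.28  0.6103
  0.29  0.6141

€60.37

σ√T = 0.44·√1 = 0.4400
d₁ = [ln(330/340) + (0.051 + ½·0.44²)·1] / (σ√T) = (-0.0299 + 0.1478) / 0.4400 = 0.2681 → 0.27
d₂ = 0.2681 − 0.4400 = -0.1719 → -0.17
exp(−rT) = exp(−0.051·1) = 0.9503
C = 330·N(0.27) − 340·0.9503·N(-0.17) = 330·0.6064 − 340·0.9503·0.4325 = 200.1120 − 139.7416 = 60.3704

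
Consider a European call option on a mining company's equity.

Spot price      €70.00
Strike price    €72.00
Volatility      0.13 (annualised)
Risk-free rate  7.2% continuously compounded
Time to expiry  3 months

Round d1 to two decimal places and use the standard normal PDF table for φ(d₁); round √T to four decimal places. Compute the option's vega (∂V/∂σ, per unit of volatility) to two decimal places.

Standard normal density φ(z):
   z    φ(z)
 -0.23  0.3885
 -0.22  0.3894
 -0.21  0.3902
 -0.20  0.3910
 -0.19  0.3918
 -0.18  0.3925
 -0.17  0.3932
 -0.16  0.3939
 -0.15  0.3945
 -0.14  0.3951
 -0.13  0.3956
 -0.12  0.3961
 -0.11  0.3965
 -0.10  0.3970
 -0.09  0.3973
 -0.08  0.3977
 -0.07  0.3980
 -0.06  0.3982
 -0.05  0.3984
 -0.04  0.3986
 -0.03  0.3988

σ√T = 0.13·√0.25 = 0.0650
ln(S/K) + (r + σ²/2)T = ln(70/72) + (0.072 + 0.13²/2)·0.25 = -0.0282 + 0.0201 = -0.0081
d₁ = -0.0081 / 0.0650 = -0.1240 → -0.12
√T = √0.25 = 0.5000
φ(d₁) = φ(-0.12) = 0.3961
vega = S·φ(d₁)·√T = 70·0.3961·0.5000 = 13.8635

13.86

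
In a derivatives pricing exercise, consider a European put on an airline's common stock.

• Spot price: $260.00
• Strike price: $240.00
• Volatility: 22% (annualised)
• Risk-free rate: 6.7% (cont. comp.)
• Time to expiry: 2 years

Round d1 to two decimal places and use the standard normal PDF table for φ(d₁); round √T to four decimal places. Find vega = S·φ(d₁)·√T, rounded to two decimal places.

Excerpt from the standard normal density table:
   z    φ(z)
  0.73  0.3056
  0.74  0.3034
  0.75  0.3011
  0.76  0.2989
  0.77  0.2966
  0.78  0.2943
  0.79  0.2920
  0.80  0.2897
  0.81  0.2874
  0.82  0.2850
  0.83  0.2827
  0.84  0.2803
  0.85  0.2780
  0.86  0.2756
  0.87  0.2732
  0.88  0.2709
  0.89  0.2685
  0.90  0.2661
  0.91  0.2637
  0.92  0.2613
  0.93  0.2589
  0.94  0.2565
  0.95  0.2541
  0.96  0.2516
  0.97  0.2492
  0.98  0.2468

103.06

T = 2;  σ√T = 0.3111
d₁ = [ln(260/240) + (0.067 + ½·0.22²)·2] / (σ√T) = (0.0800 + 0.1824) / 0.3111 = 0.8435 ≈ 0.84
√T = √2 = 1.4142
φ(d₁) = φ(0.84) = 0.2803
vega = S·φ(d₁)·√T = 260·0.2803·1.4142 = 103.0641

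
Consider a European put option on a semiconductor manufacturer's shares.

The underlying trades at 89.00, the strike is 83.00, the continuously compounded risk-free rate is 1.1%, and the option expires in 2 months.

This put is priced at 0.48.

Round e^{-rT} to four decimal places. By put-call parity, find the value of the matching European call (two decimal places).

exp(−rT) = exp(−0.011·0.1667) = 0.9982
Put-call parity: C − P = S − K·e^(−rT) = 89 − 83·0.9982 = 89 − 82.8506 = 6.1494
C = P + (C − P) = 0.48 + (6.1494) = 6.6294

6.63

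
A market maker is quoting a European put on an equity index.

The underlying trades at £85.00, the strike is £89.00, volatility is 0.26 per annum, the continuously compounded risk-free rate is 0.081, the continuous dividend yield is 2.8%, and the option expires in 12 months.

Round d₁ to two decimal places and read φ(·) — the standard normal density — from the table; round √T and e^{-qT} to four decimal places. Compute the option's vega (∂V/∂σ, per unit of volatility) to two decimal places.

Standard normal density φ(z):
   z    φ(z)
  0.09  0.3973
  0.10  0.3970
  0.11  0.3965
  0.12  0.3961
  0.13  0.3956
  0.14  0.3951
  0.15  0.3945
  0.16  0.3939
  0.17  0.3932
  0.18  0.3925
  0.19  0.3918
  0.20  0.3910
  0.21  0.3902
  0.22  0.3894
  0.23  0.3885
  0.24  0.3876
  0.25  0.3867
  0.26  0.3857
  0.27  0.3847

32.56

σ√T = 0.26·√1 = 0.2600
d₁ = [ln(85/89) + (0.081 − 0.028 + 0.26²/2)·1] / 0.2600 = [-0.0460 + 0.0868] / 0.2600 = 0.1570 ⇒ 0.16
√T = √1 = 1.0000
φ(d₁) = φ(0.16) = 0.3939
e^(−qT) = e^(−0.028·1) = 0.9724
vega = S·e^(−qT)·φ(d₁)·√T = 85·0.9724·0.3939·1.0000 = 32.5574
(Vega is the same for a European call and put with the same parameters.)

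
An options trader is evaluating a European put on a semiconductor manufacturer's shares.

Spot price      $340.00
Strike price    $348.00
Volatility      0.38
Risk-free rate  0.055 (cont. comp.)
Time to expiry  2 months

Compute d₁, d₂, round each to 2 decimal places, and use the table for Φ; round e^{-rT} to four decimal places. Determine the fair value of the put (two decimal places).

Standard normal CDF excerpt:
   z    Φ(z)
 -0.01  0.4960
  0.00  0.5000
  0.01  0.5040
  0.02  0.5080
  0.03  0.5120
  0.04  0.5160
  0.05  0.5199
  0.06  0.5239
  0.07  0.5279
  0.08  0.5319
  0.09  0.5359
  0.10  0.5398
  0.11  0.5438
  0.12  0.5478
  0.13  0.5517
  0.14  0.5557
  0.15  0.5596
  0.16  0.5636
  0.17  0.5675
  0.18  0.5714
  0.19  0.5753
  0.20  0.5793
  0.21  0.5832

σ√T = 0.38 × 0.4082 = 0.1551
ln(S/K) + (r + σ²/2)T = ln(340/348) + (0.055 + 0.38²/2)·0.1667 = -0.0233 + 0.0212 = -0.0021
d₁ = -0.0021 / 0.1551 = -0.0133 → -0.01
d₂ = d₁ − σ√T = -0.0133 − 0.1551 = -0.1684 → -0.17
e^(−rT) = e^(−0.055·0.1667) = 0.9909
P = 348·0.9909·N(0.17) − 340·N(0.01) = 348·0.9909·0.5675 − 340·0.5040 = 195.6928 − 171.3600 = 24.3328

$24.33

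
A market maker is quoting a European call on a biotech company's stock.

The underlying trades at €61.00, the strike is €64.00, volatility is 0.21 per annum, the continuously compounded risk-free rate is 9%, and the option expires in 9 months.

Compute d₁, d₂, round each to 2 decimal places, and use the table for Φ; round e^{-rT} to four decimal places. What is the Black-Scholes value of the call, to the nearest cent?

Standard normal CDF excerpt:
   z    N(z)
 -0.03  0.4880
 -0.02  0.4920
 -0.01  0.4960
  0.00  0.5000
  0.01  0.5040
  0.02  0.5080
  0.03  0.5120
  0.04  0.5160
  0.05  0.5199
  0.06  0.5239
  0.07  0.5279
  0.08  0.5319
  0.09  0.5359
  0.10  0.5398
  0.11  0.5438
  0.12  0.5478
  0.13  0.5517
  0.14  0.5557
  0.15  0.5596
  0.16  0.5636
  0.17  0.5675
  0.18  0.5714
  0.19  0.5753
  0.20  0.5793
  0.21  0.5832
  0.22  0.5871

€4.95

σ√T = 0.21 × 0.8660 = 0.1819
d₁ = [ln(61/64) + (0.09 + 0.21²/2)·0.75] / 0.1819 = [-0.0480 + 0.0840] / 0.1819 = 0.1981 ⇒ 0.20
d₂ = d₁ − σ√T = 0.1981 − 0.1819 = 0.0162 ⇒ 0.02
e^(−rT) = e^(−0.09·0.75) = 0.9347
N(d₁) = N(0.20) = 0.5793;  N(d₂) = N(0.02) = 0.5080
C = 61·0.5793 − 64·0.9347·0.5080 = 35.3373 − 30.3890 = 4.9483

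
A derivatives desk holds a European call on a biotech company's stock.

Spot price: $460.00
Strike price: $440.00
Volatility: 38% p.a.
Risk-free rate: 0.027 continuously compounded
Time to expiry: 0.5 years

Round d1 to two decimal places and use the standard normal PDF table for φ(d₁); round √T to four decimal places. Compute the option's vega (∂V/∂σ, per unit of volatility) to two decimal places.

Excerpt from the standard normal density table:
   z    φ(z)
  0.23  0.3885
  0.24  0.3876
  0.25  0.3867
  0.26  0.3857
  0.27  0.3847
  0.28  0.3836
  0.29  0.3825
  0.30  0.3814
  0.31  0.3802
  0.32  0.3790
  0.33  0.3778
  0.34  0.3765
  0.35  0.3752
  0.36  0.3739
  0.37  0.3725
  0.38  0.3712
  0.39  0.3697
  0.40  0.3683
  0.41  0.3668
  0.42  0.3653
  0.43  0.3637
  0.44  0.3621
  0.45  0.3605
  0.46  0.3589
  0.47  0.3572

122.04

T = 0.5;  σ√T = 0.2687
ln(S/K) + (r + σ²/2)T = ln(460/440) + (0.027 + 0.38²/2)·0.5 = 0.0445 + 0.0496 = 0.0941
d₁ = 0.0941 / 0.2687 = 0.3500 → 0.35
√T = √0.5 = 0.7071
φ(d₁) = φ(0.35) = 0.3752
vega = S·φ(d₁)·√T = 460·0.3752·0.7071 = 122.0398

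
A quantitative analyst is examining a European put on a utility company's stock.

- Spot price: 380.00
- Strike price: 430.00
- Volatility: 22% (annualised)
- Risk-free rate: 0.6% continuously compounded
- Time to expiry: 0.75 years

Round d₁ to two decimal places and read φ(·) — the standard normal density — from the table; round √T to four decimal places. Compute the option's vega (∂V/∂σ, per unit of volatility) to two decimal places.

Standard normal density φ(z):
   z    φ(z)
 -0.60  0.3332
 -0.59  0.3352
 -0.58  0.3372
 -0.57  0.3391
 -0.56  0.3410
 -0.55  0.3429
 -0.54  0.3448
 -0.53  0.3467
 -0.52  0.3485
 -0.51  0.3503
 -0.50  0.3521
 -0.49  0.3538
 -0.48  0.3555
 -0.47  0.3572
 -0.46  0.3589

114.09

T = 0.75;  σ√T = 0.1905
d₁ = [ln(380/430) + (0.006 + 0.22²/2)·0.75] / 0.1905 = [-0.1236 + 0.0226] / 0.1905 = -0.5299 → -0.53
√T = √0.75 = 0.8660
φ(d₁) = φ(-0.53) = 0.3467
vega = S·φ(d₁)·√T = 380·0.3467·0.8660 = 114.0920
(The call has the same vega.)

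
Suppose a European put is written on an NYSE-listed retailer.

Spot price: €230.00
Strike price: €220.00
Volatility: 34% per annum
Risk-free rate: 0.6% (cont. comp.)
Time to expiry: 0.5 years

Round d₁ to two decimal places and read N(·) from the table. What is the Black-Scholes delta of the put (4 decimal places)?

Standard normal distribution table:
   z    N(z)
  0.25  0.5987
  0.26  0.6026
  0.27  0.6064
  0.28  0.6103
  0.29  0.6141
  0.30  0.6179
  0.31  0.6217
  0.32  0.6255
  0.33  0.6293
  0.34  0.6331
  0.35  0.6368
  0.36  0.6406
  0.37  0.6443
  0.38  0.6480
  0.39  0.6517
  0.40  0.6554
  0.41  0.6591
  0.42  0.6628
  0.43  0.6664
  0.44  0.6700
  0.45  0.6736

-0.3745

σ√T = 0.34·√0.5 = 0.2404
ln(S/K) + (r + σ²/2)T = ln(230/220) + (0.006 + 0.34²/2)·0.5 = 0.0445 + 0.0319 = 0.0764
d₁ = 0.0764 / 0.2404 = 0.3176 ≈ 0.32
N(d₁) = N(0.32) = 0.6255
Δ_put = N(d₁) − 1 = 0.6255 − 1 = -0.3745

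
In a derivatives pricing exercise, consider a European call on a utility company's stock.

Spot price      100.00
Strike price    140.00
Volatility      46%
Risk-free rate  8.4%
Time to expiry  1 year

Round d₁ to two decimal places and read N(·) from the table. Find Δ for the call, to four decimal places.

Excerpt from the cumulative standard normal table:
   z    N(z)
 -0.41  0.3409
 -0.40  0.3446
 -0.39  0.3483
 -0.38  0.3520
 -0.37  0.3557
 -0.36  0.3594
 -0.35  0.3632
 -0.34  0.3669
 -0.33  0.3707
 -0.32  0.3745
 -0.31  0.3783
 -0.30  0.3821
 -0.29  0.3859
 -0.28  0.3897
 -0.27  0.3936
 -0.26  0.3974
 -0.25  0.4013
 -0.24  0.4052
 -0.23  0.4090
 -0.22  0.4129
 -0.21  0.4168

0.3745

σ√T = 0.46 × 1.0000 = 0.4600
d₁ = [ln(100/140) + (0.084 + ½·0.46²)·1] / (σ√T) = (-0.3365 + 0.1898) / 0.4600 = -0.3189 which rounds to -0.32
N(d₁) = N(-0.32) = 0.3745
Δ_call = N(d₁) = 0.3745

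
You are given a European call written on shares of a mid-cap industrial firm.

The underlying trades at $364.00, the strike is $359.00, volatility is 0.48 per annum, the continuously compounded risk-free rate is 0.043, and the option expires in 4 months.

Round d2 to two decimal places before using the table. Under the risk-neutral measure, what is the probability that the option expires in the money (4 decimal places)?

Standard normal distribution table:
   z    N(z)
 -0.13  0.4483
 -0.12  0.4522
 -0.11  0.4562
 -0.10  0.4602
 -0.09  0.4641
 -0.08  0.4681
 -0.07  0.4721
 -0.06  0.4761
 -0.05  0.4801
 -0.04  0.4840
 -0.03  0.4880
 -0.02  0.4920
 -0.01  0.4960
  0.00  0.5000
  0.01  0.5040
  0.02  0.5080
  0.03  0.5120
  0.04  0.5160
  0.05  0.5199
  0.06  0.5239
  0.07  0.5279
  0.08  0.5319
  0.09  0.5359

0.4840

σ√T = 0.48 × 0.5774 = 0.2771
d₁ = [ln(364/359) + (0.043 + 0.48²/2)·0.3333] / 0.2771 = [0.0138 + 0.0527] / 0.2771 = 0.2402 ⇒ 0.24
d₂ = d₁ − σ√T = 0.2402 − 0.2771 = -0.0369 ⇒ -0.04
Pr(exercise) under Q = N(d₂) = 0.4840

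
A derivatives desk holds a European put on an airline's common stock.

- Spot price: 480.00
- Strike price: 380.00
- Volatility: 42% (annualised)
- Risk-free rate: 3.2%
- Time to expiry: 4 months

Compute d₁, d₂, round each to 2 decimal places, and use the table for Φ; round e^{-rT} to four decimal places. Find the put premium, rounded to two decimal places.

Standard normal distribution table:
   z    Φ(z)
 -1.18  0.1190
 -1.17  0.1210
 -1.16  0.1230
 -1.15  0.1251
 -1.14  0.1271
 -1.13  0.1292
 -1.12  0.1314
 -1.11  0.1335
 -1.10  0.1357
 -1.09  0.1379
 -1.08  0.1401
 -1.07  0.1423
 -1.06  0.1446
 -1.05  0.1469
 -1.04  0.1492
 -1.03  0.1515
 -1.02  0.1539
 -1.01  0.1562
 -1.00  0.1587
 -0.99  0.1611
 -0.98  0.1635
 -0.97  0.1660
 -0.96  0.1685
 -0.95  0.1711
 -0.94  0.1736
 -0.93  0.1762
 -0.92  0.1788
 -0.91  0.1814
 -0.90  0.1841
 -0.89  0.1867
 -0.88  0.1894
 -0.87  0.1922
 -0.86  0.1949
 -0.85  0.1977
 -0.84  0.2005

8.18

σ√T = 0.42 × 0.5774 = 0.2425
ln(S/K) + (r + σ²/2)T = ln(480/380) + (0.032 + 0.42²/2)·0.3333 = 0.2336 + 0.0401 = 0.2737
d₁ = 0.2737 / 0.2425 = 1.1286 ≈ 1.13
d₂ = d₁ − σ√T = 1.1286 − 0.2425 = 0.8862 ≈ 0.89
e^(−rT) = e^(−0.032·0.3333) = 0.9894
P = 380·0.9894·N(-0.89) − 480·N(-1.13) = 380·0.9894·0.1867 − 480·0.1292 = 70.1940 − 62.0160 = 8.1780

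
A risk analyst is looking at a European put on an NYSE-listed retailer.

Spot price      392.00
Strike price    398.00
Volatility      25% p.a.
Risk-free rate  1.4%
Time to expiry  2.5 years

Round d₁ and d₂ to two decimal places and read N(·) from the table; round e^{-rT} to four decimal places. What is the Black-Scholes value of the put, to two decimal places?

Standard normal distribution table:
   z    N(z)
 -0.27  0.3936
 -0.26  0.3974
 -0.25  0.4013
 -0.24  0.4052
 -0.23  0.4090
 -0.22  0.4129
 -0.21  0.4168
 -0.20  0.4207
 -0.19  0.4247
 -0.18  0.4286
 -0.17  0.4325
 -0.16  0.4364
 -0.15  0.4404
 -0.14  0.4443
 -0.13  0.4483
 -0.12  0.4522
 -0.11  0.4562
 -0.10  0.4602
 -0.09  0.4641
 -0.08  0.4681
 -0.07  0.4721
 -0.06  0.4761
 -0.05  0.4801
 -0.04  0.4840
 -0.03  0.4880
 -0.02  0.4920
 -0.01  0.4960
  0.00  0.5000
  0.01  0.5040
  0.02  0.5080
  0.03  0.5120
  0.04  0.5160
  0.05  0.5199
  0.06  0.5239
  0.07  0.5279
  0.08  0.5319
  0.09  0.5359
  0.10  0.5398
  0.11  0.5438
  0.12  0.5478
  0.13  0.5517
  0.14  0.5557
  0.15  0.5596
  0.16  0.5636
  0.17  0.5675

T = 2.5;  σ√T = 0.3953
d₁ = [ln(392/398) + (0.014 + 0.25²/2)·2.5] / 0.3953 = [-0.0152 + 0.1131] / 0.3953 = 0.2478 which rounds to 0.25
d₂ = d₁ − σ√T = 0.2478 − 0.3953 = -0.1475 which rounds to -0.15
e^(−rT) = e^(−0.014·2.5) = 0.9656
P = 398·0.9656·N(0.15) − 392·N(-0.25) = 398·0.9656·0.5596 − 392·0.4013 = 215.0592 − 157.3096 = 57.7496

57.75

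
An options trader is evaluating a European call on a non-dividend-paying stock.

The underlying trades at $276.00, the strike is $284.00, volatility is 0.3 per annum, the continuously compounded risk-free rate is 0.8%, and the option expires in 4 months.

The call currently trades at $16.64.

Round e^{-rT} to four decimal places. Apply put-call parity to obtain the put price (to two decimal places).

exp(−rT) = exp(−0.008·0.3333) = 0.9973
Put-call parity: C − P = S − K·e^(−rT) = 276 − 284·0.9973 = 276 − 283.2332 = -7.2332
P = C − (C − P) = 16.64 − (-7.2332) = 23.8732

$23.87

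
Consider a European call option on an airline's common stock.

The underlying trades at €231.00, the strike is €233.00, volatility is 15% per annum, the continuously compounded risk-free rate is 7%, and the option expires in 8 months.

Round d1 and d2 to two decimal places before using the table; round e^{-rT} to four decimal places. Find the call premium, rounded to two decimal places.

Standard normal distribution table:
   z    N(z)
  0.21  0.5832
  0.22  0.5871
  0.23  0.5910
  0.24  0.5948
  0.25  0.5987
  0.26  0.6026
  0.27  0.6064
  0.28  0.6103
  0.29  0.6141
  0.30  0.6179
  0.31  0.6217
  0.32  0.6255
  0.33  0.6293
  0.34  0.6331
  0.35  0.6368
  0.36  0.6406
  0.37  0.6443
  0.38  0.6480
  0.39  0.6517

T = 0.6667;  σ√T = 0.1225
d₁ = [ln(231/233) + (0.07 + 0.15²/2)·0.6667] / 0.1225 = [-0.0086 + 0.0542] / 0.1225 = 0.3719 → 0.37
d₂ = d₁ − σ√T = 0.3719 − 0.1225 = 0.2494 → 0.25
e^(−rT) = e^(−0.07·0.6667) = 0.9544
N(d₁) = N(0.37) = 0.6443;  N(d₂) = N(0.25) = 0.5987
C = 231·0.6443 − 233·0.9544·0.5987 = 148.8333 − 133.1360 = 15.6973

€15.70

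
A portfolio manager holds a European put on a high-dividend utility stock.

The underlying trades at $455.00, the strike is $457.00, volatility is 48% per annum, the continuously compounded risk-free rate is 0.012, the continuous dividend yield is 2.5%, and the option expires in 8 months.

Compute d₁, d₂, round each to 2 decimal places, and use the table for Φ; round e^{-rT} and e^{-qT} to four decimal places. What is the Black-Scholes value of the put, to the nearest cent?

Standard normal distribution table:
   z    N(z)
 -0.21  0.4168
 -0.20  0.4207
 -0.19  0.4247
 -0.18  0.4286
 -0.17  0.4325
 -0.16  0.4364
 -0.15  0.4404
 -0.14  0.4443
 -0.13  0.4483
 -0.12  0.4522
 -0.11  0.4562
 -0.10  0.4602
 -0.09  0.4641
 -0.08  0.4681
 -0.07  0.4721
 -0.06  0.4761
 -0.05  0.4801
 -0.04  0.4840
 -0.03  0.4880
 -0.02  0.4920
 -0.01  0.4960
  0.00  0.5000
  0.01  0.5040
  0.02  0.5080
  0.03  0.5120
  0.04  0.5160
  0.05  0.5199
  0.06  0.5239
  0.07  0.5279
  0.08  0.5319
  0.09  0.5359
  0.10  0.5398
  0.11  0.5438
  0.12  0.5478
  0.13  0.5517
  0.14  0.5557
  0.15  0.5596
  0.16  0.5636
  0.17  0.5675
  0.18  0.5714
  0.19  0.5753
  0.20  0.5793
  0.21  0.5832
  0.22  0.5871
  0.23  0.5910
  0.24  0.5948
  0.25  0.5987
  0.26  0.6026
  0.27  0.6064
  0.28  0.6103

σ√T = 0.48 × 0.8165 = 0.3919
d₁ = [ln(455/457) + (0.012 − 0.025 + ½·0.48²)·0.6667] / (σ√T) = (-0.0044 + 0.0681) / 0.3919 = 0.1627 → 0.16
d₂ = 0.1627 − 0.3919 = -0.2293 → -0.23
exp(−qT) = exp(−0.025·0.6667) = 0.9835;  exp(−rT) = exp(−0.012·0.6667) = 0.9920
P = 457·0.9920·N(0.23) − 455·0.9835·N(-0.16) = 457·0.9920·0.5910 − 455·0.9835·0.4364 = 267.9263 − 195.2857 = 72.6406

$72.64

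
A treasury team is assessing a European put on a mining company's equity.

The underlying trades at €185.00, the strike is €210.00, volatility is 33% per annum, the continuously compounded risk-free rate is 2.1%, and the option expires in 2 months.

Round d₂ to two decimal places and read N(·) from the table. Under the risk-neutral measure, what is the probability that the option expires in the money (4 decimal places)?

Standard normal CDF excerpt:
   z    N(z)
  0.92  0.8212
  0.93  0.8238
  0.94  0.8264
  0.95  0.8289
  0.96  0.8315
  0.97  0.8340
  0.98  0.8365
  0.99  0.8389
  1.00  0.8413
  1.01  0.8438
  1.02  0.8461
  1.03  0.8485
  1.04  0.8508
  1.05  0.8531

T = 0.1667;  σ√T = 0.1347
d₁ = [ln(185/210) + (0.021 + ½·0.33²)·0.1667] / (σ√T) = (-0.1268 + 0.0126) / 0.1347 = -0.8475 → -0.85
d₂ = -0.8475 − 0.1347 = -0.9822 → -0.98
Risk-neutral Pr[S_T < K] = N(−d₂) = N(0.98) = 0.8365

0.8365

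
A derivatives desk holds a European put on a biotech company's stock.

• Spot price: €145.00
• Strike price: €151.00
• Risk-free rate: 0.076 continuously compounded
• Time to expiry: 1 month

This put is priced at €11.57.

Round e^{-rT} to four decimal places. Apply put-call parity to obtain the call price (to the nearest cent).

€6.52

exp(−rT) = exp(−0.076·0.08333) = 0.9937
Put-call parity: C − P = S − K·e^(−rT) = 145 − 151·0.9937 = 145 − 150.0487 = -5.0487
C = P + (C − P) = 11.57 + (-5.0487) = 6.5213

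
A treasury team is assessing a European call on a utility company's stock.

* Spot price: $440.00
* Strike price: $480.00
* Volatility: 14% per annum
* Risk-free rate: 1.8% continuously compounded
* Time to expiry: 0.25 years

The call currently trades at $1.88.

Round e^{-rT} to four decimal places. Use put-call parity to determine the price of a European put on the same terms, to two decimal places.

$39.72

e^(−rT) = e^(−0.018·0.25) = 0.9955
Put-call parity: C − P = S − K·e^(−rT) = 440 − 480·0.9955 = 440 − 477.8400 = -37.8400
P = C − (C − P) = 1.88 − (-37.8400) = 39.7200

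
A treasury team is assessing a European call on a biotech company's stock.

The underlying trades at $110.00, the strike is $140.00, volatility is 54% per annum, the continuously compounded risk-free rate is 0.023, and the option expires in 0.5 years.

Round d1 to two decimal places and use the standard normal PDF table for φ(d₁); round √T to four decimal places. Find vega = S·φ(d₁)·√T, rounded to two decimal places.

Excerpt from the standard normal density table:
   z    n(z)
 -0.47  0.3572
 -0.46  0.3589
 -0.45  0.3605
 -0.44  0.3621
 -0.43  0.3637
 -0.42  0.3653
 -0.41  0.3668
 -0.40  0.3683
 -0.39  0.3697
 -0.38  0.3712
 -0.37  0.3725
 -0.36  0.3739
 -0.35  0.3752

T = 0.5;  σ√T = 0.3818
d₁ = [ln(110/140) + (0.023 + 0.54²/2)·0.5] / 0.3818 = [-0.2412 + 0.0844] / 0.3818 = -0.4105 ⇒ -0.41
√T = √0.5 = 0.7071
φ(d₁) = φ(-0.41) = 0.3668
vega = S·φ(d₁)·√T = 110·0.3668·0.7071 = 28.5301

28.53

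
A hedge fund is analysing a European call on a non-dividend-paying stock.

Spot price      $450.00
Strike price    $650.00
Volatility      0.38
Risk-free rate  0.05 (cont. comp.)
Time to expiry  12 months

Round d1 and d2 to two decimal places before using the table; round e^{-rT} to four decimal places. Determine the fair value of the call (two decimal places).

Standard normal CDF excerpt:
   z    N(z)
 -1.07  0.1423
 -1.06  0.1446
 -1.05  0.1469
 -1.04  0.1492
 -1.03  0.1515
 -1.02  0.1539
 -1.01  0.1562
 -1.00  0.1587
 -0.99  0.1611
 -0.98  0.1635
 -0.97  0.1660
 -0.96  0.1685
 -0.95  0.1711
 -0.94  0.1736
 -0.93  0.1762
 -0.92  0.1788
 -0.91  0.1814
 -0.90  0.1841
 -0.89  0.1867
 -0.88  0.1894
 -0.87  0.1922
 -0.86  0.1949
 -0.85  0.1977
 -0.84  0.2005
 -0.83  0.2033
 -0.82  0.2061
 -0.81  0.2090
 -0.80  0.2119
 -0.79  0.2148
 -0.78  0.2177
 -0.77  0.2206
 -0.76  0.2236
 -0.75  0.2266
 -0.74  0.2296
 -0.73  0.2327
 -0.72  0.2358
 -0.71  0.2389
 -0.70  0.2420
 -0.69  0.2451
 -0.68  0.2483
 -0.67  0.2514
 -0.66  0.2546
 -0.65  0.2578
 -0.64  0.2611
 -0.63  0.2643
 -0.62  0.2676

$22.34

σ√T = 0.38 × 1.0000 = 0.3800
d₁ = [ln(450/650) + (0.05 + ½·0.38²)·1] / (σ√T) = (-0.3677 + 0.1222) / 0.3800 = -0.6461 ⇒ -0.65
d₂ = -0.6461 − 0.3800 = -1.0261 ⇒ -1.03
e^(−rT) = e^(−0.05·1) = 0.9512
N(d₁) = N(-0.65) = 0.2578;  N(d₂) = N(-1.03) = 0.1515
C = 450·0.2578 − 650·0.9512·0.1515 = 116.0100 − 93.6694 = 22.3406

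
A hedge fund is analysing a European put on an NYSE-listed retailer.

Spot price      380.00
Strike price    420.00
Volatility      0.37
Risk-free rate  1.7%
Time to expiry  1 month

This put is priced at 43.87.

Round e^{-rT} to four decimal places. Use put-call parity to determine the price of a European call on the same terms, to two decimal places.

4.46

e^(−rT) = e^(−0.017·0.08333) = 0.9986
Put-call parity: C − P = S − K·e^(−rT) = 380 − 420·0.9986 = 380 − 419.4120 = -39.4120
C = P + (C − P) = 43.87 + (-39.4120) = 4.4580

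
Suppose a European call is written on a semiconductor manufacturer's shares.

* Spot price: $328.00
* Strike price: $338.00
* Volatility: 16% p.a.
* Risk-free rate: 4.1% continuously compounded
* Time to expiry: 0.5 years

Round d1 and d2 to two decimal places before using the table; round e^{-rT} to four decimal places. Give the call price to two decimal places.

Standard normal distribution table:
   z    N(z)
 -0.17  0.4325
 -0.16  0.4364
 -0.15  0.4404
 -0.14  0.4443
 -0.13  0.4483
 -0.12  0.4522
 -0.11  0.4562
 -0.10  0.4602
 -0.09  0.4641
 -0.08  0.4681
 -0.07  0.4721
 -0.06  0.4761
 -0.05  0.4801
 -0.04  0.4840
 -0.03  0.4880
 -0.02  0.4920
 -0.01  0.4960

$12.94

T = 0.5;  σ√T = 0.1131
d₁ = [ln(328/338) + (0.041 + ½·0.16²)·0.5] / (σ√T) = (-0.0300 + 0.0269) / 0.1131 = -0.0277 ≈ -0.03
d₂ = -0.0277 − 0.1131 = -0.1408 ≈ -0.14
exp(−rT) = exp(−0.041·0.5) = 0.9797
N(d₁) = N(-0.03) = 0.4880;  N(d₂) = N(-0.14) = 0.4443
C = 328·0.4880 − 338·0.9797·0.4443 = 160.0640 − 147.1249 = 12.9391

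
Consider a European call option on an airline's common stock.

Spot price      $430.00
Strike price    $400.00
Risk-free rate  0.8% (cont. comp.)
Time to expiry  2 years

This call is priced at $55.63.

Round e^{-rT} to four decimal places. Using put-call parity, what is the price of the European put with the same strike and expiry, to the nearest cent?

e^(−rT) = e^(−0.008·2) = 0.9841
Put-call parity: C − P = S − K·e^(−rT) = 430 − 400·0.9841 = 430 − 393.6400 = 36.3600
P = C − (C − P) = 55.63 − (36.3600) = 19.2700

$19.27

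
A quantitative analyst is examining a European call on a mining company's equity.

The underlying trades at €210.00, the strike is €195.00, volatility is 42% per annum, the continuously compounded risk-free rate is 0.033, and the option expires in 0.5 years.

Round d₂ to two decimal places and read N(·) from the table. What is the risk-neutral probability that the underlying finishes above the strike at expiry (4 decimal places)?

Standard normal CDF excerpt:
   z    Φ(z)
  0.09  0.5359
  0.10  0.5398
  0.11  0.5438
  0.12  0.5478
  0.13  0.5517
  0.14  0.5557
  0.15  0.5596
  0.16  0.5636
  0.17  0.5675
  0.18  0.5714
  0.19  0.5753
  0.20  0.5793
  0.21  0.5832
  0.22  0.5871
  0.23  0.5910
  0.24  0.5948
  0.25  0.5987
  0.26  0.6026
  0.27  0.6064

0.5636

T = 0.5;  σ√T = 0.2970
d₁ = [ln(210/195) + (0.033 + 0.42²/2)·0.5] / 0.2970 = [0.0741 + 0.0606] / 0.2970 = 0.4536 → 0.45
d₂ = d₁ − σ√T = 0.4536 − 0.2970 = 0.1566 → 0.16
Risk-neutral Pr[S_T > K] = N(d₂) = N(0.16) = 0.5636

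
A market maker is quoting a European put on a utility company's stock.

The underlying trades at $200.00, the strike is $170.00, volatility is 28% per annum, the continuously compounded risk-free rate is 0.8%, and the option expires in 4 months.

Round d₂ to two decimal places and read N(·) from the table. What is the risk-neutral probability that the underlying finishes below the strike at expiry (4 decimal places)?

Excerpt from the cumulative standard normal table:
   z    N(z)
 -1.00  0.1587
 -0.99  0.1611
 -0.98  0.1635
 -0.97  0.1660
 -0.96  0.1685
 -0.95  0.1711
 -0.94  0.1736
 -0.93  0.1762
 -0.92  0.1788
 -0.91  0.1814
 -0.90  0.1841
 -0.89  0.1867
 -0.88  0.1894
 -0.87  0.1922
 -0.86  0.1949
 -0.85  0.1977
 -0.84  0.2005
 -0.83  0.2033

0.1736

σ√T = 0.28 × 0.5774 = 0.1617
ln(S/K) + (r + σ²/2)T = ln(200/170) + (0.008 + 0.28²/2)·0.3333 = 0.1625 + 0.0157 = 0.1783
d₁ = 0.1783 / 0.1617 = 1.1026 ⇒ 1.10
d₂ = d₁ − σ√T = 1.1026 − 0.1617 = 0.9410 ⇒ 0.94
Risk-neutral Pr[S_T < K] = N(−d₂) = N(-0.94) = 0.1736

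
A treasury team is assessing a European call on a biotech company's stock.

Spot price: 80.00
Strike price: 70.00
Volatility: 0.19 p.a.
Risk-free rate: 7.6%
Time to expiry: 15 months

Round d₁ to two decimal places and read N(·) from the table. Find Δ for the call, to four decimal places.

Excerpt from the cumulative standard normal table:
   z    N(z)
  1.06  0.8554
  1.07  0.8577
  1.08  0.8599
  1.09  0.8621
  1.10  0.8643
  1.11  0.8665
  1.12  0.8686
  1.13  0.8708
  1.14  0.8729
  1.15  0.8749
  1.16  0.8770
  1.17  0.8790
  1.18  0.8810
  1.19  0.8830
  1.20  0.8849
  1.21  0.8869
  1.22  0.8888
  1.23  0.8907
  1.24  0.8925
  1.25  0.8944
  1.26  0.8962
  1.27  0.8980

σ√T = 0.19 × 1.1180 = 0.2124
d₁ = [ln(80/70) + (0.076 + ½·0.19²)·1.25] / (σ√T) = (0.1335 + 0.1176) / 0.2124 = 1.1820 ⇒ 1.18
N(d₁) = N(1.18) = 0.8810
Δ_call = N(d₁) = 0.8810

0.8810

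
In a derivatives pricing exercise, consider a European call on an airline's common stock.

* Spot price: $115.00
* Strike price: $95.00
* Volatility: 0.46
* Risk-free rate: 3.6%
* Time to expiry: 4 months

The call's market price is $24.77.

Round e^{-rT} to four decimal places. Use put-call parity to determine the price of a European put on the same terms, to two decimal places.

exp(−rT) = exp(−0.036·0.3333) = 0.9881
Put-call parity: C − P = S − K·e^(−rT) = 115 − 95·0.9881 = 115 − 93.8695 = 21.1305
P = C − (C − P) = 24.77 − (21.1305) = 3.6395

$3.64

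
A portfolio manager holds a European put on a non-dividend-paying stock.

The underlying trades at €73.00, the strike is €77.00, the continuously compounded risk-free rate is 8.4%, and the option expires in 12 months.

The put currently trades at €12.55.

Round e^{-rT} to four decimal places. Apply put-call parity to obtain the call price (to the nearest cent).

exp(−rT) = exp(−0.084·1) = 0.9194
Put-call parity: C − P = S − K·e^(−rT) = 73 − 77·0.9194 = 73 − 70.7938 = 2.2062
C = P + (C − P) = 12.55 + (2.2062) = 14.7562

€14.76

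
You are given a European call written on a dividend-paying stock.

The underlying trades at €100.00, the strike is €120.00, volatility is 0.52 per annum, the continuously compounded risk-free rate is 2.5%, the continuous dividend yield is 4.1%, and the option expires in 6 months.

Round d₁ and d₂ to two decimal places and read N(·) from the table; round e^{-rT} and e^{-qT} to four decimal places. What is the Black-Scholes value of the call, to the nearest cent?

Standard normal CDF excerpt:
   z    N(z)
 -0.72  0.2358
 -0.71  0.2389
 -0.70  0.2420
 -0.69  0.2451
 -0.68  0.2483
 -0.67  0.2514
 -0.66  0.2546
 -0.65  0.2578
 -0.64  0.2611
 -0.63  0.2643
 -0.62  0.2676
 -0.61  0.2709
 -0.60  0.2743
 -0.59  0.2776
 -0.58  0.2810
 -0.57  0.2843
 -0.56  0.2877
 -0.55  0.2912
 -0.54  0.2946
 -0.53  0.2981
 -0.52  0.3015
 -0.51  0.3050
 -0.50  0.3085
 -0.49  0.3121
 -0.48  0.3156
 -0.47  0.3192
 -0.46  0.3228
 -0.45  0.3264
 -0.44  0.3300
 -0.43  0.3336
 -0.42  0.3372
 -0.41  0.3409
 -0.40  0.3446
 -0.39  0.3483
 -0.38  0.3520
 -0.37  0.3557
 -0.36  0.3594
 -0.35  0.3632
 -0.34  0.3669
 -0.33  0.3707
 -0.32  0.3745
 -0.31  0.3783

€7.64

σ√T = 0.52 × 0.7071 = 0.3677
d₁ = [ln(100/120) + (0.025 − 0.041 + 0.52²/2)·0.5] / 0.3677 = [-0.1823 + 0.0596] / 0.3677 = -0.3338 → -0.33
d₂ = d₁ − σ√T = -0.3338 − 0.3677 = -0.7015 → -0.70
exp(−qT) = exp(−0.041·0.5) = 0.9797;  exp(−rT) = exp(−0.025·0.5) = 0.9876
C = 100·0.9797·N(-0.33) − 120·0.9876·N(-0.70) = 100·0.9797·0.3707 − 120·0.9876·0.2420 = 36.3175 − 28.6799 = 7.6376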